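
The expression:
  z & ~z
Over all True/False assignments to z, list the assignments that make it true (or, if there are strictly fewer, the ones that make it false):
is never true.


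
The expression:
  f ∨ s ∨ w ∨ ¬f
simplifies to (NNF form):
True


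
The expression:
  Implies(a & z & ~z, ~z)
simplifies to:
True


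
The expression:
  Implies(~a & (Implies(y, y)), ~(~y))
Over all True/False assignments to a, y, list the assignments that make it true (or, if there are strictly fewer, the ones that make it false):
is false only for:
  a=False, y=False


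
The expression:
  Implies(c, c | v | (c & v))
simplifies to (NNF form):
True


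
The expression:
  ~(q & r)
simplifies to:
~q | ~r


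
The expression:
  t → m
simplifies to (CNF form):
m ∨ ¬t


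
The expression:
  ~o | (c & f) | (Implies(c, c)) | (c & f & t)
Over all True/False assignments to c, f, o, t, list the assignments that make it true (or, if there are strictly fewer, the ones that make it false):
is always true.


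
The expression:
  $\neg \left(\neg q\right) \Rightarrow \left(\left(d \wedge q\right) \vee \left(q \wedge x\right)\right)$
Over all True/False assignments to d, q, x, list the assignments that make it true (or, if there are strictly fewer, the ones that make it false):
is false only for:
  d=False, q=True, x=False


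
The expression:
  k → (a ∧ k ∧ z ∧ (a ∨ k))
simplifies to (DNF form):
(a ∧ z) ∨ ¬k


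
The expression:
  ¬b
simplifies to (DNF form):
¬b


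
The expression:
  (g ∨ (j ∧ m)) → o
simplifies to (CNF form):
(o ∨ ¬g) ∧ (o ∨ ¬j ∨ ¬m)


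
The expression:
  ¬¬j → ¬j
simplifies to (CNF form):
¬j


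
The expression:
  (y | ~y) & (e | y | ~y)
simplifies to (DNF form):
True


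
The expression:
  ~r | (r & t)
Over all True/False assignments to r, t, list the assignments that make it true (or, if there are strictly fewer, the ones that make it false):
is false only for:
  r=True, t=False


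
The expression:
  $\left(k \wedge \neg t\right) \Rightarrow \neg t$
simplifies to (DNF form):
$\text{True}$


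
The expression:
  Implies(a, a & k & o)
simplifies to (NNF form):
~a | (k & o)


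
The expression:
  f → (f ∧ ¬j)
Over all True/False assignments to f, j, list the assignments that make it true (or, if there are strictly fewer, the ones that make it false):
is false only for:
  f=True, j=True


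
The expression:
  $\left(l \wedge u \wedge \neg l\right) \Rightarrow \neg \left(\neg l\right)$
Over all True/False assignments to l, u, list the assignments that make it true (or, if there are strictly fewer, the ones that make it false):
is always true.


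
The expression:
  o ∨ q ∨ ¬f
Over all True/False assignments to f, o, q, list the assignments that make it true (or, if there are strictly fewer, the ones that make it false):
is false only for:
  f=True, o=False, q=False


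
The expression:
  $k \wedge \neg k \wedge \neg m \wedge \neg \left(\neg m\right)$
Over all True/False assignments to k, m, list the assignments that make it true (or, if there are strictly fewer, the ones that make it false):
is never true.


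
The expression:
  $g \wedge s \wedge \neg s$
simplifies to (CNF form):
$\text{False}$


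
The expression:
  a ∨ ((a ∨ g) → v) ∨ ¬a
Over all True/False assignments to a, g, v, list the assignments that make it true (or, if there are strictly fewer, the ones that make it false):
is always true.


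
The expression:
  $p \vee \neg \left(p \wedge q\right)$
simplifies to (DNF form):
$\text{True}$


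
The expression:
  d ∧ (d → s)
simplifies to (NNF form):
d ∧ s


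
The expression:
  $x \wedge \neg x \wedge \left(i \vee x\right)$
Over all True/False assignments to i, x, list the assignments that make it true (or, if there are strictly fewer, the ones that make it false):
is never true.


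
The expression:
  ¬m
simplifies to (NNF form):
¬m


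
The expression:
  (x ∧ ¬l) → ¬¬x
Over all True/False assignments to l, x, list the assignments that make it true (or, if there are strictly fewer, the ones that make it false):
is always true.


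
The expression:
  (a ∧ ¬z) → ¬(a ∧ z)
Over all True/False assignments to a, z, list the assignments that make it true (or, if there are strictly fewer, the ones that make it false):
is always true.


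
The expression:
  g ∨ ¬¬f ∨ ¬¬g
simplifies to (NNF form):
f ∨ g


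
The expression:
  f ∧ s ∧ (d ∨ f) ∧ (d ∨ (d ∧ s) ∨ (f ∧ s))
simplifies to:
f ∧ s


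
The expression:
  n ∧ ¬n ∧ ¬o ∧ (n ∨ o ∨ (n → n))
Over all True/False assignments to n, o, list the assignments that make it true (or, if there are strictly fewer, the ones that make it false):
is never true.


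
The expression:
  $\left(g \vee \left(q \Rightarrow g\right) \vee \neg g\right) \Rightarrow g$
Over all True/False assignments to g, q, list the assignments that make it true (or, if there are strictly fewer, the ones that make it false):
is true only for:
  g=True, q=False;
  g=True, q=True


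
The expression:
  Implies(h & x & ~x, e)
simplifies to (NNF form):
True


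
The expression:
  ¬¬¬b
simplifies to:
¬b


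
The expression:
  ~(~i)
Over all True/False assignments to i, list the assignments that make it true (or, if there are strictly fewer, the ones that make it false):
is true only for:
  i=True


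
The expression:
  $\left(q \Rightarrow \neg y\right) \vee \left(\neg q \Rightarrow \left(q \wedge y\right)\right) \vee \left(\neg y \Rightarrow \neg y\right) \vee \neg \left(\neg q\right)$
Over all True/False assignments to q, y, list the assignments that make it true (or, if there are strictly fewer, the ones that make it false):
is always true.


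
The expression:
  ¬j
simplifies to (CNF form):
¬j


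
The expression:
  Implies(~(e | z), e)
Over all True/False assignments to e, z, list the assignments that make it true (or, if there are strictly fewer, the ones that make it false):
is false only for:
  e=False, z=False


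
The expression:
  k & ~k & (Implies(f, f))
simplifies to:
False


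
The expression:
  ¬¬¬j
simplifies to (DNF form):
¬j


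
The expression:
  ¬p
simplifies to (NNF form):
¬p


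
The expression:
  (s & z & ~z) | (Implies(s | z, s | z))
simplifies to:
True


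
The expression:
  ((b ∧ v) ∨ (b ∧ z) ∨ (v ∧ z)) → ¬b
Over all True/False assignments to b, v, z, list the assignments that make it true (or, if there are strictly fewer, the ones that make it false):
is false only for:
  b=True, v=False, z=True;
  b=True, v=True, z=False;
  b=True, v=True, z=True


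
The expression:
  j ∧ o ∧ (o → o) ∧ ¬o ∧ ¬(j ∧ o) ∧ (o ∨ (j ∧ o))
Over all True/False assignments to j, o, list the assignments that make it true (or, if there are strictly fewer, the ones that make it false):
is never true.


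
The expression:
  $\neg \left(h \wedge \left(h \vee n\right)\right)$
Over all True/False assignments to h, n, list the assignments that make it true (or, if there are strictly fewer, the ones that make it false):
is true only for:
  h=False, n=False;
  h=False, n=True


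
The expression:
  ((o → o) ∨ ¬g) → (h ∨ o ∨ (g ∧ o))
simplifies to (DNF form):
h ∨ o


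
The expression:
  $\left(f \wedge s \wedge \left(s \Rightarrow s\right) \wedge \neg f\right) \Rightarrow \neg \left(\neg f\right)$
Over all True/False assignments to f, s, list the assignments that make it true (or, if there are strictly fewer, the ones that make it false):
is always true.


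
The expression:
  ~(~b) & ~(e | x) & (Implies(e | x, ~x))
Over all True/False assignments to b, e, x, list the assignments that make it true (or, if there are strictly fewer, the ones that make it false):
is true only for:
  b=True, e=False, x=False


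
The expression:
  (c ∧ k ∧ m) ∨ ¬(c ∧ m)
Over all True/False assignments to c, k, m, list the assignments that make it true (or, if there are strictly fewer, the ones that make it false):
is false only for:
  c=True, k=False, m=True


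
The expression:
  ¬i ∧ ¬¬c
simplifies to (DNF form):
c ∧ ¬i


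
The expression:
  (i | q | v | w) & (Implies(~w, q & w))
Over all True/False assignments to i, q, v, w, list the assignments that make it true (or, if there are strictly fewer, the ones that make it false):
is true only for:
  i=False, q=False, v=False, w=True;
  i=False, q=False, v=True, w=True;
  i=False, q=True, v=False, w=True;
  i=False, q=True, v=True, w=True;
  i=True, q=False, v=False, w=True;
  i=True, q=False, v=True, w=True;
  i=True, q=True, v=False, w=True;
  i=True, q=True, v=True, w=True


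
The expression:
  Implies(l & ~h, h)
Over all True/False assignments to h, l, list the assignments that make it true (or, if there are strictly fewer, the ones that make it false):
is false only for:
  h=False, l=True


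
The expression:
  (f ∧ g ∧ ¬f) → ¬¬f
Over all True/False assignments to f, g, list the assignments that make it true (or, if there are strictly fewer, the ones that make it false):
is always true.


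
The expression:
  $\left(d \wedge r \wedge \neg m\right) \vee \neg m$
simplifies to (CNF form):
$\neg m$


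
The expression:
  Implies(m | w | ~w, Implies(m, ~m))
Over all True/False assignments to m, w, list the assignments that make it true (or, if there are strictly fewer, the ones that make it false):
is true only for:
  m=False, w=False;
  m=False, w=True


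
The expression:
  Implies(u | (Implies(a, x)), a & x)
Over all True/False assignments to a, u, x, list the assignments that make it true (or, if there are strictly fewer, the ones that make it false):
is true only for:
  a=True, u=False, x=False;
  a=True, u=False, x=True;
  a=True, u=True, x=True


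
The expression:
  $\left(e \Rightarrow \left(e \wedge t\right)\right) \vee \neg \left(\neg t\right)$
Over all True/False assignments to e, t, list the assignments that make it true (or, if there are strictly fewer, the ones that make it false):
is false only for:
  e=True, t=False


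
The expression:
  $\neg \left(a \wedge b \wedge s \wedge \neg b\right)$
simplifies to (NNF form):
$\text{True}$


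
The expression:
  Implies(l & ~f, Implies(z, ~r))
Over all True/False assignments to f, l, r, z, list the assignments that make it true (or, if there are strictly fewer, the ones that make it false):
is false only for:
  f=False, l=True, r=True, z=True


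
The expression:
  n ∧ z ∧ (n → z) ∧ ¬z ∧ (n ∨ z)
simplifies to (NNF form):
False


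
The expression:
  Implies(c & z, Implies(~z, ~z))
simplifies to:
True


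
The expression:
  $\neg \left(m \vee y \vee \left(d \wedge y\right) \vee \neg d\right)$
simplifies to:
$d \wedge \neg m \wedge \neg y$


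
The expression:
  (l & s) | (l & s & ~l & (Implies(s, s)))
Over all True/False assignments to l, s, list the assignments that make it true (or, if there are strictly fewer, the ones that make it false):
is true only for:
  l=True, s=True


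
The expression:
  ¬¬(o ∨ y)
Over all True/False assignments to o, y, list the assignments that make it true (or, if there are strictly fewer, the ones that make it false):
is false only for:
  o=False, y=False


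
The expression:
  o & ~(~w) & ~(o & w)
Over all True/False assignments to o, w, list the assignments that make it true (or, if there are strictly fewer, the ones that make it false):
is never true.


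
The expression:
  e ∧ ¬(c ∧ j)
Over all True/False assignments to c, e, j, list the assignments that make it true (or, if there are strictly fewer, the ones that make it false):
is true only for:
  c=False, e=True, j=False;
  c=False, e=True, j=True;
  c=True, e=True, j=False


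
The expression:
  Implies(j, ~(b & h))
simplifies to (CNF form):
~b | ~h | ~j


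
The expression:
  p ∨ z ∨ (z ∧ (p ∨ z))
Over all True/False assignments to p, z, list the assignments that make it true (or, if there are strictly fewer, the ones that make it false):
is false only for:
  p=False, z=False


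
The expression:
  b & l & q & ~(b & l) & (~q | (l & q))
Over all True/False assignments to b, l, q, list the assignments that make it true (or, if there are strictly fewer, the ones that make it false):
is never true.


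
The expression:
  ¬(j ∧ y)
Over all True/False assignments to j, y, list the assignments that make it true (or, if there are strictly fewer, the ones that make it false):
is false only for:
  j=True, y=True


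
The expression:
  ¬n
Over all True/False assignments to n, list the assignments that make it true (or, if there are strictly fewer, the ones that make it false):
is true only for:
  n=False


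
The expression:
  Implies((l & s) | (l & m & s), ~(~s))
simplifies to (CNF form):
True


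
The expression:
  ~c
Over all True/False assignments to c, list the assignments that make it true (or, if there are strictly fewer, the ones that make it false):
is true only for:
  c=False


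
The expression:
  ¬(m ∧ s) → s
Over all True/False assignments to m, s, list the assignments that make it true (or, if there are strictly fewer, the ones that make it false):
is true only for:
  m=False, s=True;
  m=True, s=True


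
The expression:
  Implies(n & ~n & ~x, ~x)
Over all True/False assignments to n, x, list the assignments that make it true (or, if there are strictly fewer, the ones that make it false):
is always true.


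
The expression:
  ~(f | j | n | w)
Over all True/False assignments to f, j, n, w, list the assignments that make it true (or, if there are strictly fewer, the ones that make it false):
is true only for:
  f=False, j=False, n=False, w=False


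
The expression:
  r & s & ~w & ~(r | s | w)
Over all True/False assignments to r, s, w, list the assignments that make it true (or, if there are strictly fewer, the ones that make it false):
is never true.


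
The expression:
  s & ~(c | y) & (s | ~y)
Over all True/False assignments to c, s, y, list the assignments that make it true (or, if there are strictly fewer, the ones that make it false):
is true only for:
  c=False, s=True, y=False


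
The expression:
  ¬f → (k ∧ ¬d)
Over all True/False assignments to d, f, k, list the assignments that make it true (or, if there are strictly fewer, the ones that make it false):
is false only for:
  d=False, f=False, k=False;
  d=True, f=False, k=False;
  d=True, f=False, k=True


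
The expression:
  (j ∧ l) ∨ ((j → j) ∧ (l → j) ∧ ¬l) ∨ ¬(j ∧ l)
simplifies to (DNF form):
True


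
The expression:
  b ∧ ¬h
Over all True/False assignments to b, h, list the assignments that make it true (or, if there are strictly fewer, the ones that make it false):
is true only for:
  b=True, h=False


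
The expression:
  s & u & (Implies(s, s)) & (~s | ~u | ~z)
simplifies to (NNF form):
s & u & ~z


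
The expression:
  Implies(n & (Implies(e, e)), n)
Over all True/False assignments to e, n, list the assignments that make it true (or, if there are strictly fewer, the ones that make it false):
is always true.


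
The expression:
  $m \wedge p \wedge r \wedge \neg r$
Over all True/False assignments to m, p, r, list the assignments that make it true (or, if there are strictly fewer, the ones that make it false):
is never true.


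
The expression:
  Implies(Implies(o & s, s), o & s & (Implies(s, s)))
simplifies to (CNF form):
o & s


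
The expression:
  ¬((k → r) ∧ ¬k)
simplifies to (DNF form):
k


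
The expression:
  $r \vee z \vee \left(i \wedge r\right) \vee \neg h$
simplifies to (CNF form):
$r \vee z \vee \neg h$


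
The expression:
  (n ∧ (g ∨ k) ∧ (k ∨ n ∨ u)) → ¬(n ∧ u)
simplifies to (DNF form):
(¬g ∧ ¬k) ∨ ¬n ∨ ¬u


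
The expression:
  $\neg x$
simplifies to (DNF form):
$\neg x$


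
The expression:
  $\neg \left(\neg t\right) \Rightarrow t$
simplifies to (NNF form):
$\text{True}$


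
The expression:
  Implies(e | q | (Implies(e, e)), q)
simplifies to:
q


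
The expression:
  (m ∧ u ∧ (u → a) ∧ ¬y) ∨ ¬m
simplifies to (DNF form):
(a ∧ u ∧ ¬y) ∨ ¬m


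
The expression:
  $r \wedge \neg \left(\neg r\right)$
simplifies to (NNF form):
$r$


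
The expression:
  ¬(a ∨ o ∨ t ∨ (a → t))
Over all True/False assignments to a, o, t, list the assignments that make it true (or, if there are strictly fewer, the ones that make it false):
is never true.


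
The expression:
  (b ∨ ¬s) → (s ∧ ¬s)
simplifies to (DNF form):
s ∧ ¬b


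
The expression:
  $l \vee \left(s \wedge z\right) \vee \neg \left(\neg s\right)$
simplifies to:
$l \vee s$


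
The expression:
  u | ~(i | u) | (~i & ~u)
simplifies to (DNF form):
u | ~i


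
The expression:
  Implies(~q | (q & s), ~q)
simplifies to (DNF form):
~q | ~s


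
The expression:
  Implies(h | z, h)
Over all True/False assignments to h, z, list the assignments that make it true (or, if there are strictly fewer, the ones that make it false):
is false only for:
  h=False, z=True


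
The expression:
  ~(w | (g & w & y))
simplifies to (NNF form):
~w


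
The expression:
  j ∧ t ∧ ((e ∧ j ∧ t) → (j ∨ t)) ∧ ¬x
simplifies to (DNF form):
j ∧ t ∧ ¬x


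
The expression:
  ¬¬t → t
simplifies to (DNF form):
True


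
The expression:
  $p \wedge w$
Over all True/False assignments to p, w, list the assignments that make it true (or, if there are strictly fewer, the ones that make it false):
is true only for:
  p=True, w=True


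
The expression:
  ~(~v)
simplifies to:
v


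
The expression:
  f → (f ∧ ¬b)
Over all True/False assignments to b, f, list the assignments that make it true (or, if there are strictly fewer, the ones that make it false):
is false only for:
  b=True, f=True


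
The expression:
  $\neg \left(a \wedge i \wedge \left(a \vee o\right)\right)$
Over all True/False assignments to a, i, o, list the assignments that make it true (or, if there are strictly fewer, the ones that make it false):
is false only for:
  a=True, i=True, o=False;
  a=True, i=True, o=True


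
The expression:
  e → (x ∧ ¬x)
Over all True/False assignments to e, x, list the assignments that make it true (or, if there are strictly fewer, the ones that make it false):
is true only for:
  e=False, x=False;
  e=False, x=True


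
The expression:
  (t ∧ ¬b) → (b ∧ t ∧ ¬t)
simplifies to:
b ∨ ¬t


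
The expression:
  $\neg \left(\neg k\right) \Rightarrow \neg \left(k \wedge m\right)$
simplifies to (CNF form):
$\neg k \vee \neg m$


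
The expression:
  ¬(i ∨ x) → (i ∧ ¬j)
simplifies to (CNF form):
i ∨ x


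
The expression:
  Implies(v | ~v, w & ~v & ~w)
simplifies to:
False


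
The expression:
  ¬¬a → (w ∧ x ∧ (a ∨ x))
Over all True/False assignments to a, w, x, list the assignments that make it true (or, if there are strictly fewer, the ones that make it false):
is false only for:
  a=True, w=False, x=False;
  a=True, w=False, x=True;
  a=True, w=True, x=False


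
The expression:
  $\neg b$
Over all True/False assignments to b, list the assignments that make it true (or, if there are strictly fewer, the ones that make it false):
is true only for:
  b=False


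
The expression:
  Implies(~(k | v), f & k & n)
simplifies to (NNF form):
k | v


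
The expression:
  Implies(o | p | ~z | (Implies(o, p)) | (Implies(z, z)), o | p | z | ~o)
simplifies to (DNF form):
True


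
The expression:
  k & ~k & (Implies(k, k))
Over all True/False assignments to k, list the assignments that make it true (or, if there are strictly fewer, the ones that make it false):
is never true.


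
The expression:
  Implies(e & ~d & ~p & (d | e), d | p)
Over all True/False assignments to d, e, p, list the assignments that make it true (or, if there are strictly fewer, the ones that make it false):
is false only for:
  d=False, e=True, p=False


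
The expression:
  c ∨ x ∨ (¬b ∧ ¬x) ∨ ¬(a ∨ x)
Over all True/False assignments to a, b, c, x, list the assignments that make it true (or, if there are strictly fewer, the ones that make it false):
is false only for:
  a=True, b=True, c=False, x=False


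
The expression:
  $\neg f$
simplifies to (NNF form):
$\neg f$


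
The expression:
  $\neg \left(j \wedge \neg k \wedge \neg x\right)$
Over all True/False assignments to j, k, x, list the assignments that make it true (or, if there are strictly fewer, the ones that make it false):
is false only for:
  j=True, k=False, x=False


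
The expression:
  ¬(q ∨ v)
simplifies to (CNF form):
¬q ∧ ¬v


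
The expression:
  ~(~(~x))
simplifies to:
~x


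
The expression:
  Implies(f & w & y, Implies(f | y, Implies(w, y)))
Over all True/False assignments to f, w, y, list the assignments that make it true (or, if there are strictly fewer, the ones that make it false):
is always true.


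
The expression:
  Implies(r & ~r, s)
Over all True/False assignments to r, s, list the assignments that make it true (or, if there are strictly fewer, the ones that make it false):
is always true.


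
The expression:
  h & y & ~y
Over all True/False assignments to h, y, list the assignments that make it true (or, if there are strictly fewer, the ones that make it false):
is never true.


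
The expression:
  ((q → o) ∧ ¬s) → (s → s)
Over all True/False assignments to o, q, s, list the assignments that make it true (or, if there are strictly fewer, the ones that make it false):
is always true.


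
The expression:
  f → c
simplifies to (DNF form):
c ∨ ¬f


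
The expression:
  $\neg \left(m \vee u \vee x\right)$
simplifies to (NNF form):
$\neg m \wedge \neg u \wedge \neg x$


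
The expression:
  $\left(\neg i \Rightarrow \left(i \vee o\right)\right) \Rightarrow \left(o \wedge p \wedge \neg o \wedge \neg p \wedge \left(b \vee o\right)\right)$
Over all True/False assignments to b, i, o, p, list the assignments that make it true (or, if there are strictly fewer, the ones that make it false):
is true only for:
  b=False, i=False, o=False, p=False;
  b=False, i=False, o=False, p=True;
  b=True, i=False, o=False, p=False;
  b=True, i=False, o=False, p=True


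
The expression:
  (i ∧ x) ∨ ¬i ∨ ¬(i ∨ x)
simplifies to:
x ∨ ¬i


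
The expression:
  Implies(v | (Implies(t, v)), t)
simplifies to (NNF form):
t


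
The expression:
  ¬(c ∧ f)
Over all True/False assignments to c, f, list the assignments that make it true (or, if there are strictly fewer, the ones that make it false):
is false only for:
  c=True, f=True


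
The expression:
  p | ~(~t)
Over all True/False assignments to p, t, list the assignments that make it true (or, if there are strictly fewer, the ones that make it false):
is false only for:
  p=False, t=False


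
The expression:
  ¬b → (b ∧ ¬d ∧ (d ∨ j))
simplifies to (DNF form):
b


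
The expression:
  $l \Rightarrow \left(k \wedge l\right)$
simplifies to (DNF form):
$k \vee \neg l$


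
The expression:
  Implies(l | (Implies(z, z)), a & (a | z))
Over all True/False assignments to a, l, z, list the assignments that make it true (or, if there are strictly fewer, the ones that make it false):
is true only for:
  a=True, l=False, z=False;
  a=True, l=False, z=True;
  a=True, l=True, z=False;
  a=True, l=True, z=True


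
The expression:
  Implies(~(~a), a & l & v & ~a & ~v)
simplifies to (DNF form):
~a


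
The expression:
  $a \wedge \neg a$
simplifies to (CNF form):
$\text{False}$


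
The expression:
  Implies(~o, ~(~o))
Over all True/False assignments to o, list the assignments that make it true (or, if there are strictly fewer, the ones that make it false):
is true only for:
  o=True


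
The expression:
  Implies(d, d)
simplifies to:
True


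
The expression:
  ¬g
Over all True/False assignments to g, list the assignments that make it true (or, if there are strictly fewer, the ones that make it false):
is true only for:
  g=False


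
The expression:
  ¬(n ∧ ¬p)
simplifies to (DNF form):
p ∨ ¬n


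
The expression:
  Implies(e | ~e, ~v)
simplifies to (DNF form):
~v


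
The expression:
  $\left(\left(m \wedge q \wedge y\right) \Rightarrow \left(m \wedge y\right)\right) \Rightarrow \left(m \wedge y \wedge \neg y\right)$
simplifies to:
$\text{False}$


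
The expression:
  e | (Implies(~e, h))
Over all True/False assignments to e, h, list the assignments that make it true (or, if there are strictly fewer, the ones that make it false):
is false only for:
  e=False, h=False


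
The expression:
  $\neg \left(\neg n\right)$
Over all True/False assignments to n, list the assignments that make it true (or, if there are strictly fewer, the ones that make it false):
is true only for:
  n=True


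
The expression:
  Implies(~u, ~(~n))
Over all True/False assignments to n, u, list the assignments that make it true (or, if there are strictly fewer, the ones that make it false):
is false only for:
  n=False, u=False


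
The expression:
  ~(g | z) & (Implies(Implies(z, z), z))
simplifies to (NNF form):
False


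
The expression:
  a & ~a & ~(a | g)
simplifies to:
False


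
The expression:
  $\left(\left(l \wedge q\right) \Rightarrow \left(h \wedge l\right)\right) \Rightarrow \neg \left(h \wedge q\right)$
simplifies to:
$\neg h \vee \neg q$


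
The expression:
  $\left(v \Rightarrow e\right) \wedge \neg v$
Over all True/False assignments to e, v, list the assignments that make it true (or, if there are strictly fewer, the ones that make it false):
is true only for:
  e=False, v=False;
  e=True, v=False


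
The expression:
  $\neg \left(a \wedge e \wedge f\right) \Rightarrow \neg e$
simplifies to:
$\left(a \wedge f\right) \vee \neg e$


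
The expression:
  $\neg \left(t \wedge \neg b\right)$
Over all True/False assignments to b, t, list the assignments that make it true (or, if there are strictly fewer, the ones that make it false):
is false only for:
  b=False, t=True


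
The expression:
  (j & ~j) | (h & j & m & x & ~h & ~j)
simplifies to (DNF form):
False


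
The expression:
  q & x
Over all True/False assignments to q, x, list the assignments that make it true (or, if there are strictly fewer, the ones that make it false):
is true only for:
  q=True, x=True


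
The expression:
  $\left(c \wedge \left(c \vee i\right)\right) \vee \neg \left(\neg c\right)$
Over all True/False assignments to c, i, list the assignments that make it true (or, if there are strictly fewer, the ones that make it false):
is true only for:
  c=True, i=False;
  c=True, i=True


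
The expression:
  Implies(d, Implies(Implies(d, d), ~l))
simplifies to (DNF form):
~d | ~l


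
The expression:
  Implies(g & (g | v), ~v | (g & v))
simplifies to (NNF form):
True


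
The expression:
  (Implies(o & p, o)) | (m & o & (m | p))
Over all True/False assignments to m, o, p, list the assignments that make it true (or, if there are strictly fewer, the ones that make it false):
is always true.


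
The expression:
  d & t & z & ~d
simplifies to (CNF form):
False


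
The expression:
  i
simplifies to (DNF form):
i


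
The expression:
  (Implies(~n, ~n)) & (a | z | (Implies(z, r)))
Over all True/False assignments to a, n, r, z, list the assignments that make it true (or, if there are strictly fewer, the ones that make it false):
is always true.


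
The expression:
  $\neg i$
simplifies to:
$\neg i$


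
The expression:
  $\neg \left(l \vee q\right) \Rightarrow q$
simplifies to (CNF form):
$l \vee q$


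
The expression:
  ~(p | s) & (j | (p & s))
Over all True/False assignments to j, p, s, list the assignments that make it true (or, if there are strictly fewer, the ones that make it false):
is true only for:
  j=True, p=False, s=False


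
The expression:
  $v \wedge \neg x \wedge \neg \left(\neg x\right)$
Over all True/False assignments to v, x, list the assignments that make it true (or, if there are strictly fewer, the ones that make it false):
is never true.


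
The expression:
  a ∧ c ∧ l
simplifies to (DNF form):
a ∧ c ∧ l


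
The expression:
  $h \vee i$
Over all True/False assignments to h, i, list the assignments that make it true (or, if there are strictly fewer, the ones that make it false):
is false only for:
  h=False, i=False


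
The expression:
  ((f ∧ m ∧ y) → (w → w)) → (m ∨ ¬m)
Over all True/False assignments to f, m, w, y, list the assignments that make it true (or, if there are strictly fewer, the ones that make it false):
is always true.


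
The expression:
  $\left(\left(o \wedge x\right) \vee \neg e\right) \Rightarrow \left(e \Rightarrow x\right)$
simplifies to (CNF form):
$\text{True}$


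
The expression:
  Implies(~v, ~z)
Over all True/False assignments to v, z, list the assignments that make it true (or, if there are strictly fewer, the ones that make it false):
is false only for:
  v=False, z=True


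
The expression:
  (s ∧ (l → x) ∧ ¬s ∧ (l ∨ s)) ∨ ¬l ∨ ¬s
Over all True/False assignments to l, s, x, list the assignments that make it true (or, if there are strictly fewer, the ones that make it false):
is false only for:
  l=True, s=True, x=False;
  l=True, s=True, x=True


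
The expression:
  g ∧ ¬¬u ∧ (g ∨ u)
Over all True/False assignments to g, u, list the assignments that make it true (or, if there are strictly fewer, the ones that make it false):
is true only for:
  g=True, u=True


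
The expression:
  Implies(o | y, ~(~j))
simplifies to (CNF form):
(j | ~o) & (j | ~y)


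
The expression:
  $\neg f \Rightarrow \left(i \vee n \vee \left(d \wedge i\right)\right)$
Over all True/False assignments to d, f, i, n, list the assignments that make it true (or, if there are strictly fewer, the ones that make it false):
is false only for:
  d=False, f=False, i=False, n=False;
  d=True, f=False, i=False, n=False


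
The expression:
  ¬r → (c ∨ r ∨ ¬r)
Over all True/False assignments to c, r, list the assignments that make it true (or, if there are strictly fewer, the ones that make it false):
is always true.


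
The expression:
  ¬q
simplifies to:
¬q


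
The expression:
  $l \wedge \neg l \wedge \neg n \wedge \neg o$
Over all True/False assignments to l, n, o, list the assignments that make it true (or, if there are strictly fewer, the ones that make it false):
is never true.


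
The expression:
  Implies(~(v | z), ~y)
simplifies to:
v | z | ~y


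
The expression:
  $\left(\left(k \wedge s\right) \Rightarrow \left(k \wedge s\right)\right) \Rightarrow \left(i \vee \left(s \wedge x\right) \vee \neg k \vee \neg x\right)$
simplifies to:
$i \vee s \vee \neg k \vee \neg x$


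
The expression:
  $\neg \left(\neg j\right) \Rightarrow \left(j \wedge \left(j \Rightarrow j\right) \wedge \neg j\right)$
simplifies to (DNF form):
$\neg j$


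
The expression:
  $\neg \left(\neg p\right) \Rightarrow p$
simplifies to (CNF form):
$\text{True}$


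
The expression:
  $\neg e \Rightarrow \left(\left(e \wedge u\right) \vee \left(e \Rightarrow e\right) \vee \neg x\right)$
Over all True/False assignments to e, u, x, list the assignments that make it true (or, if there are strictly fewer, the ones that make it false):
is always true.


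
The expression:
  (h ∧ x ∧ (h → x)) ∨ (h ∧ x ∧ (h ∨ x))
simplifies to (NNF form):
h ∧ x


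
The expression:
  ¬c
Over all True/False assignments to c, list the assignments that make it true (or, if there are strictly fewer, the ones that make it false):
is true only for:
  c=False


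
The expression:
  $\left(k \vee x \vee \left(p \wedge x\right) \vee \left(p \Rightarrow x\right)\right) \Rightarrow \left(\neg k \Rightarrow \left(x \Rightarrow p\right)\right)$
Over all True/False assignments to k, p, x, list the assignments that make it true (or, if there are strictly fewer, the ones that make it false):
is false only for:
  k=False, p=False, x=True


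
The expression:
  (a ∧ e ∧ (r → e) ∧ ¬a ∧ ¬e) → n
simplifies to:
True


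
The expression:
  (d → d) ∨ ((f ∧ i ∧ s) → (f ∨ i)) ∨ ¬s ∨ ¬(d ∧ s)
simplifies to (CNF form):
True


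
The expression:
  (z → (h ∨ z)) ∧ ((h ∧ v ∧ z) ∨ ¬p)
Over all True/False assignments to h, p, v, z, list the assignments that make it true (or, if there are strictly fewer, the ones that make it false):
is false only for:
  h=False, p=True, v=False, z=False;
  h=False, p=True, v=False, z=True;
  h=False, p=True, v=True, z=False;
  h=False, p=True, v=True, z=True;
  h=True, p=True, v=False, z=False;
  h=True, p=True, v=False, z=True;
  h=True, p=True, v=True, z=False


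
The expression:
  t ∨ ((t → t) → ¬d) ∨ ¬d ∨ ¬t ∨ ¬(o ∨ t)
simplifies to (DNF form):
True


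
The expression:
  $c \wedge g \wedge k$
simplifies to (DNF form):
$c \wedge g \wedge k$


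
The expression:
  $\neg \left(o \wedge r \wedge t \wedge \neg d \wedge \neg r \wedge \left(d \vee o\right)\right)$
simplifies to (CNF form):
$\text{True}$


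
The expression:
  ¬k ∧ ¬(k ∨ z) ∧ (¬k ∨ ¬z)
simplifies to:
¬k ∧ ¬z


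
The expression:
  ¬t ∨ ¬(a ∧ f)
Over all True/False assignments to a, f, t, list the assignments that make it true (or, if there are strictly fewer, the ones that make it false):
is false only for:
  a=True, f=True, t=True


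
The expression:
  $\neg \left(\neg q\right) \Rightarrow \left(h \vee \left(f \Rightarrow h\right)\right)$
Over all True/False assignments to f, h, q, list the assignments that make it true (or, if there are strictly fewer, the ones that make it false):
is false only for:
  f=True, h=False, q=True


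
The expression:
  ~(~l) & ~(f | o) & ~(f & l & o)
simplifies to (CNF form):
l & ~f & ~o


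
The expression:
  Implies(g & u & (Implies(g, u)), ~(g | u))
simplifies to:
~g | ~u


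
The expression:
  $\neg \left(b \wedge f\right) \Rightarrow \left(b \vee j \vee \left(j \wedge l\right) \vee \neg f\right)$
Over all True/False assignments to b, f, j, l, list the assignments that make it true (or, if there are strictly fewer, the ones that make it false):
is false only for:
  b=False, f=True, j=False, l=False;
  b=False, f=True, j=False, l=True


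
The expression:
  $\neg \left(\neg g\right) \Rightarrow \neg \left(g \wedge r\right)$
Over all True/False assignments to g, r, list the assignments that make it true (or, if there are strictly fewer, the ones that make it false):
is false only for:
  g=True, r=True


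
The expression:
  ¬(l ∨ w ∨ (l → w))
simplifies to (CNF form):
False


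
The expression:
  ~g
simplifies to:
~g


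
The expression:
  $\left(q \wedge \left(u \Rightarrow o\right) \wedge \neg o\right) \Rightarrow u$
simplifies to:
$o \vee u \vee \neg q$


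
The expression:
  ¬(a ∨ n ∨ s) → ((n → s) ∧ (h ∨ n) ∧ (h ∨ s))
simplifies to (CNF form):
a ∨ h ∨ n ∨ s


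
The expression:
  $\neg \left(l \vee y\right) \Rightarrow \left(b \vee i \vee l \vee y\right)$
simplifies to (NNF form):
$b \vee i \vee l \vee y$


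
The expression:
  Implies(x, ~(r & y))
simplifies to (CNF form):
~r | ~x | ~y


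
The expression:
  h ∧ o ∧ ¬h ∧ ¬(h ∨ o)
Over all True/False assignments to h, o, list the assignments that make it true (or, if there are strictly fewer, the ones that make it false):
is never true.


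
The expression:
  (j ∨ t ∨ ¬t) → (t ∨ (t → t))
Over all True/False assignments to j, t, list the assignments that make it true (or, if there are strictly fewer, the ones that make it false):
is always true.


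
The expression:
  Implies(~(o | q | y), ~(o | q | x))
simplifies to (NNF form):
o | q | y | ~x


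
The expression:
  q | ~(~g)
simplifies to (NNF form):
g | q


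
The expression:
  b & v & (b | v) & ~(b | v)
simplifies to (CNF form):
False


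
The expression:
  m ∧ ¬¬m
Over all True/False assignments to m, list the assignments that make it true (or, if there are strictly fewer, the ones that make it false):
is true only for:
  m=True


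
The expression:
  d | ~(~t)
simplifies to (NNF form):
d | t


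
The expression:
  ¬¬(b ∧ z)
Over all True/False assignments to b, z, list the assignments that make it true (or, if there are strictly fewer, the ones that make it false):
is true only for:
  b=True, z=True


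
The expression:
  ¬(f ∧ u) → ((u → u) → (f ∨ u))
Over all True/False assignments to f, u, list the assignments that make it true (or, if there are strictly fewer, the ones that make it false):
is false only for:
  f=False, u=False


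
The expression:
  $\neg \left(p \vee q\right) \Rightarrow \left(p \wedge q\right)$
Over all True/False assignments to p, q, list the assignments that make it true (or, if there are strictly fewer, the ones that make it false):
is false only for:
  p=False, q=False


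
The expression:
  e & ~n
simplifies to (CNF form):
e & ~n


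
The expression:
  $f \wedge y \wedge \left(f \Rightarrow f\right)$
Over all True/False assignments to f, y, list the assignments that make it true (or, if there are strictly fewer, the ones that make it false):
is true only for:
  f=True, y=True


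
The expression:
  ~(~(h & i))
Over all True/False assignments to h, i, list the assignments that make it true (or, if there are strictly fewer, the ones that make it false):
is true only for:
  h=True, i=True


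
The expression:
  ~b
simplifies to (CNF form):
~b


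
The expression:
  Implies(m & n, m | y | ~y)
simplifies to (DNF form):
True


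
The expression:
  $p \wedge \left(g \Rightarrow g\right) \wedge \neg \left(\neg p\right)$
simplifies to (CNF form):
$p$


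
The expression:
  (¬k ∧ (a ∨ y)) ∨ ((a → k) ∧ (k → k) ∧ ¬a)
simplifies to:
¬a ∨ ¬k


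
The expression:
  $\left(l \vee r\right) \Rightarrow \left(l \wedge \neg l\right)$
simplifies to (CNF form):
$\neg l \wedge \neg r$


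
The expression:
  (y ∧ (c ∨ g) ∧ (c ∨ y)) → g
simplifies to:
g ∨ ¬c ∨ ¬y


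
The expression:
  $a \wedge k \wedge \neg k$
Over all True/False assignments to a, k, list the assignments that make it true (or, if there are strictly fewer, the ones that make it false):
is never true.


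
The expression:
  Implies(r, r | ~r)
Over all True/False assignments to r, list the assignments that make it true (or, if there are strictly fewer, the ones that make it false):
is always true.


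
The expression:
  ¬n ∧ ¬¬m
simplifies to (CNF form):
m ∧ ¬n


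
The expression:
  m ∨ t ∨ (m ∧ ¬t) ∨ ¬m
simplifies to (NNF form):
True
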